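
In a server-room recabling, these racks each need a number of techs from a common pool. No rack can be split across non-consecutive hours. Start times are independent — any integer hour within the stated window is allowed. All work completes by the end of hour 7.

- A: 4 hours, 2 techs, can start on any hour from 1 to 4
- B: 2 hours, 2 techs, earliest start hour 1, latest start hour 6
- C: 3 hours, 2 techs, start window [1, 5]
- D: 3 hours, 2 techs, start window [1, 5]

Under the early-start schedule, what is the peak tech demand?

8

Early-start schedule: A@1, B@1, C@1, D@1.
Load per hour: hour 1: 8, hour 2: 8, hour 3: 6, hour 4: 2, hour 5: 0, hour 6: 0, hour 7: 0.
Peak is 8.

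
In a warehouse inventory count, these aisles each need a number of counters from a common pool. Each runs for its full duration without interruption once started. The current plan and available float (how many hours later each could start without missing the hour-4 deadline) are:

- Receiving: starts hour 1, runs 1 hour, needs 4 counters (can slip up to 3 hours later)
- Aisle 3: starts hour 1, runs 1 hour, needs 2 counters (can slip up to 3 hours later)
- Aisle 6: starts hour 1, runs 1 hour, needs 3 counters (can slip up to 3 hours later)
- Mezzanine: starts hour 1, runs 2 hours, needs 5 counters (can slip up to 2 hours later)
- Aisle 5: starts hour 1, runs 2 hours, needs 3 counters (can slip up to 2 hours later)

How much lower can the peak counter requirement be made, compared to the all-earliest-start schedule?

Early-start peak: h1:17  h2:8  h3:0  h4:0 ⇒ 17.
Leveled (Receiving@1, Aisle 3@3, Aisle 6@2, Mezzanine@3, Aisle 5@1): h1:7  h2:6  h3:7  h4:5 ⇒ 7.
Reduction 17 − 7 = 10.

10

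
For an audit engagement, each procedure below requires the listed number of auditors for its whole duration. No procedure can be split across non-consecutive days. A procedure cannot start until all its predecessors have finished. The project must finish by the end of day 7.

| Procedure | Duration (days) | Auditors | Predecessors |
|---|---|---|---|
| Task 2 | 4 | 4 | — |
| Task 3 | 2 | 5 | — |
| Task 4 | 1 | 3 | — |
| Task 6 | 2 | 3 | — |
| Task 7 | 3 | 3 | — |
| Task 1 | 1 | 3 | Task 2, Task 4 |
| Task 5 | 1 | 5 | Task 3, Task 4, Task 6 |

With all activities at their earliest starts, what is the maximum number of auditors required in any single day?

Early-start schedule: Task 2@1, Task 3@1, Task 4@1, Task 6@1, Task 7@1, Task 1@5, Task 5@3.
Load per day: day 1: 18, day 2: 15, day 3: 12, day 4: 4, day 5: 3, day 6: 0, day 7: 0.
Peak is 18.

18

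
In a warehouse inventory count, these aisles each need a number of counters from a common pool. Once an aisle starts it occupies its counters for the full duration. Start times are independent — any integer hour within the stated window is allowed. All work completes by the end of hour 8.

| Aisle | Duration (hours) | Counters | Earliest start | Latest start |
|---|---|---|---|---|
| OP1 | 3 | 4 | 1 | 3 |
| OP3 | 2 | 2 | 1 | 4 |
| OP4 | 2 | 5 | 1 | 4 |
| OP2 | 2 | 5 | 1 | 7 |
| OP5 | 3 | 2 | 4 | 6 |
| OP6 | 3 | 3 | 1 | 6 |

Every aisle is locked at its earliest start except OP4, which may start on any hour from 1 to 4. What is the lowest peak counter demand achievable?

OP4@1: h1:19  h2:19  h3:7  h4:2  h5:2  h6:2  h7:0  h8:0 → peak 19
OP4@2: h1:14  h2:19  h3:12  h4:2  h5:2  h6:2  h7:0  h8:0 → peak 19
OP4@3: h1:14  h2:14  h3:12  h4:7  h5:2  h6:2  h7:0  h8:0 → peak 14
OP4@4: h1:14  h2:14  h3:7  h4:7  h5:7  h6:2  h7:0  h8:0 → peak 14
Best is OP4@3, peak 14.

14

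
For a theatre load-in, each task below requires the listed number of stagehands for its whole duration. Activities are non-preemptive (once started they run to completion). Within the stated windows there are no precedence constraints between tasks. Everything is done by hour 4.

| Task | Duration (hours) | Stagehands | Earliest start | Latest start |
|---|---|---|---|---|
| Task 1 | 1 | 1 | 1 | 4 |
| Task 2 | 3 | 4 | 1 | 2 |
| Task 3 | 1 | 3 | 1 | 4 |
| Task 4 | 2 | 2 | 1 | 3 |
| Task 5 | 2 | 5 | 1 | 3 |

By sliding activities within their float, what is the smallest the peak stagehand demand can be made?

9

Early-start (Task 1@1, Task 2@1, Task 3@1, Task 4@1, Task 5@1) gives peak 15: h1:15  h2:11  h3:4  h4:0.
Shift Task 3→2, Task 5→3.
Schedule Task 1@1, Task 2@1, Task 3@2, Task 4@1, Task 5@3: h1:7  h2:9  h3:9  h4:5 — peak 9.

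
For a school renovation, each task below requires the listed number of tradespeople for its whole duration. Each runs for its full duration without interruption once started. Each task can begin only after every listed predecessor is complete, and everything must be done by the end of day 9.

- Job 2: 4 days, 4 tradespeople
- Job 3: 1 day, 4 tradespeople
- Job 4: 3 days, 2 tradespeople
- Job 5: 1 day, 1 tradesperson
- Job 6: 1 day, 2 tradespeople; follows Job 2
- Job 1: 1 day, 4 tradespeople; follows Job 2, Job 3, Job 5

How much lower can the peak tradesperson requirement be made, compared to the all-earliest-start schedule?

Early-start peak: d1:11  d2:6  d3:6  d4:4  d5:6  d6:0  d7:0  d8:0  d9:0 ⇒ 11.
Leveled (Job 2@1, Job 3@5, Job 4@6, Job 5@6, Job 6@7, Job 1@9): d1:4  d2:4  d3:4  d4:4  d5:4  d6:3  d7:4  d8:2  d9:4 ⇒ 4.
Reduction 11 − 4 = 7.

7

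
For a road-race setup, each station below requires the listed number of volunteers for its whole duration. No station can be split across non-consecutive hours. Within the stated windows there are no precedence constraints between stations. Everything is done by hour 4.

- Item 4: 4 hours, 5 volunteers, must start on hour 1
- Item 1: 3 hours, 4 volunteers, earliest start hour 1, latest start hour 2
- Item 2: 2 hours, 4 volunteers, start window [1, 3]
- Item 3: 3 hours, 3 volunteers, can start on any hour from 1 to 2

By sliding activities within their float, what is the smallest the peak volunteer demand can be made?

16

Schedule Item 4@1, Item 1@1, Item 2@1, Item 3@1: h1:16  h2:16  h3:12  h4:5 — peak 16.
No arrangement of the 12 feasible schedules does better.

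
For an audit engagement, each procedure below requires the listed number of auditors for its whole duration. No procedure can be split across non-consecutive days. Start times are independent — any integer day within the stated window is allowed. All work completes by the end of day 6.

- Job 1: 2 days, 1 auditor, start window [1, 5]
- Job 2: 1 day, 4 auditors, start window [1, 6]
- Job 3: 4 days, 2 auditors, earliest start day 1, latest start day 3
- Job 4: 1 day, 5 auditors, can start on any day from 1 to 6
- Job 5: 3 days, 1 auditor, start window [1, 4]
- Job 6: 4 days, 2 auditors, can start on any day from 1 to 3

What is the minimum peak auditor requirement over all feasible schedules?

5

Early-start (Job 1@1, Job 2@1, Job 3@1, Job 4@1, Job 5@1, Job 6@1) gives peak 15: d1:15  d2:6  d3:5  d4:4  d5:0  d6:0.
Shift Job 3→2, Job 4→6, Job 5→3, Job 6→2.
Schedule Job 1@1, Job 2@1, Job 3@2, Job 4@6, Job 5@3, Job 6@2: d1:5  d2:5  d3:5  d4:5  d5:5  d6:5 — peak 5.
Total auditor-days = 30 over 6 days ⇒ peak ≥ ⌈30/6⌉ = 5, so 5 is optimal.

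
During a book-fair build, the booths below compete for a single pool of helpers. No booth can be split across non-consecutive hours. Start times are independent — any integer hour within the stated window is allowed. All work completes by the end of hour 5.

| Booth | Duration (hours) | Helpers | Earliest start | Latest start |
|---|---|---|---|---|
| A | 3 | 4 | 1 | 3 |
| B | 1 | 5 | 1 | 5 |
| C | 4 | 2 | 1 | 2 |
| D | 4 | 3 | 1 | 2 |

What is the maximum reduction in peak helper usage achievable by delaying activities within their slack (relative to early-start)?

5

Early-start peak: h1:14  h2:9  h3:9  h4:5  h5:0 ⇒ 14.
Leveled (A@1, B@1, C@2, D@2): h1:9  h2:9  h3:9  h4:5  h5:5 ⇒ 9.
Reduction 14 − 9 = 5.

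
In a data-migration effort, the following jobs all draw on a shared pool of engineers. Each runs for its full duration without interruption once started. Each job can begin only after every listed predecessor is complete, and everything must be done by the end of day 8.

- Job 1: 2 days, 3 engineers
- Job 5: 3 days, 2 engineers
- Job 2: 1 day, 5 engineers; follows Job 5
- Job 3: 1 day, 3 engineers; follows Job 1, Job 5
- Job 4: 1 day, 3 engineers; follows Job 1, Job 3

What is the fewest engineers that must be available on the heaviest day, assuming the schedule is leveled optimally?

5

Early-start (Job 1@1, Job 5@1, Job 2@4, Job 3@4, Job 4@5) gives peak 8: d1:5  d2:5  d3:2  d4:8  d5:3  d6:0  d7:0  d8:0.
Shift Job 3→5, Job 4→6.
Schedule Job 1@1, Job 5@1, Job 2@4, Job 3@5, Job 4@6: d1:5  d2:5  d3:2  d4:5  d5:3  d6:3  d7:0  d8:0 — peak 5.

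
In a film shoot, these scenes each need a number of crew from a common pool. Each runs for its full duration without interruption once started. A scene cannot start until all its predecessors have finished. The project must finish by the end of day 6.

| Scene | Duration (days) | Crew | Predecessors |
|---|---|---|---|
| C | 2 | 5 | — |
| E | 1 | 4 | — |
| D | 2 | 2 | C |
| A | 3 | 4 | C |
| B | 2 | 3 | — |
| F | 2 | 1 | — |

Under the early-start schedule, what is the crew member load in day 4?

6

At early start, day 4 has: D, A.
Demand: 2 + 4 = 6.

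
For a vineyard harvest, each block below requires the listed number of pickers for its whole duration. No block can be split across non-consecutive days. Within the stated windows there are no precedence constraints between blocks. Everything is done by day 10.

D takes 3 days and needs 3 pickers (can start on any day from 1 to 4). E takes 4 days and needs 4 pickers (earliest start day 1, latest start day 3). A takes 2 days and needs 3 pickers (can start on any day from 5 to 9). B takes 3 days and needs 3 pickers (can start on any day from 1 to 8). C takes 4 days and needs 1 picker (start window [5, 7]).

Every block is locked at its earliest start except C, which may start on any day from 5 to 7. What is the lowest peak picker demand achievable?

C@5: d1:10  d2:10  d3:10  d4:4  d5:4  d6:4  d7:1  d8:1  d9:0  d10:0 → peak 10
C@6: d1:10  d2:10  d3:10  d4:4  d5:3  d6:4  d7:1  d8:1  d9:1  d10:0 → peak 10
C@7: d1:10  d2:10  d3:10  d4:4  d5:3  d6:3  d7:1  d8:1  d9:1  d10:1 → peak 10
Best is C@5, peak 10.

10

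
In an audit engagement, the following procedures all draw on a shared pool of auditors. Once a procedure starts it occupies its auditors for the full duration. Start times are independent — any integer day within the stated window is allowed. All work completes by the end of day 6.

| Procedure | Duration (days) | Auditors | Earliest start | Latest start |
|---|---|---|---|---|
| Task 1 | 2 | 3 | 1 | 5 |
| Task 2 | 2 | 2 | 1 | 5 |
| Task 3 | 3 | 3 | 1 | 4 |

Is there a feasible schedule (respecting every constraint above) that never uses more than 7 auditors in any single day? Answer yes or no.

Schedule Task 1@1, Task 2@1, Task 3@3: d1:5  d2:5  d3:3  d4:3  d5:3  d6:0 — peak 5 ≤ 7.

yes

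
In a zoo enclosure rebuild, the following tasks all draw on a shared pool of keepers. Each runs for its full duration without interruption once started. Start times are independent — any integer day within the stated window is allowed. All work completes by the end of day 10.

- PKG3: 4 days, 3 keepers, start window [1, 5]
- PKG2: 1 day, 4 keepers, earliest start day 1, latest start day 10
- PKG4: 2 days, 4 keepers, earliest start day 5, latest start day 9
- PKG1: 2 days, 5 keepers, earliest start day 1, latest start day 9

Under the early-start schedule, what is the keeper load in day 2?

At early start, day 2 has: PKG3, PKG1.
Demand: 3 + 5 = 8.

8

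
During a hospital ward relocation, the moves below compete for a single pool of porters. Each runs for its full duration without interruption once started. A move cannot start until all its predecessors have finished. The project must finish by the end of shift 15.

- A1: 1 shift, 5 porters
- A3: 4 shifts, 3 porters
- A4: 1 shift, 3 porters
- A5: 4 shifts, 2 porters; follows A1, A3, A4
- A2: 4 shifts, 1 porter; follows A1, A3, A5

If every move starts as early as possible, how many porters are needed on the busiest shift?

11

Early-start schedule: A1@1, A3@1, A4@1, A5@5, A2@9.
Load per shift: shift 1: 11, shift 2: 3, shift 3: 3, shift 4: 3, shift 5: 2, shift 6: 2, shift 7: 2, shift 8: 2, shift 9: 1, shift 10: 1, shift 11: 1, shift 12: 1, shift 13: 0, shift 14: 0, shift 15: 0.
Peak is 11.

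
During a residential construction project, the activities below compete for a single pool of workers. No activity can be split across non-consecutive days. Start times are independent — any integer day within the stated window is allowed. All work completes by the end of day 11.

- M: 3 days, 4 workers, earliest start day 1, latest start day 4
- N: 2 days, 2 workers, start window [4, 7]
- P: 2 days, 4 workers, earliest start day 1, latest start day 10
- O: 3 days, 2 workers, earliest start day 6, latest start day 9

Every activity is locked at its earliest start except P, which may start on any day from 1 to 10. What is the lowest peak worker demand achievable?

4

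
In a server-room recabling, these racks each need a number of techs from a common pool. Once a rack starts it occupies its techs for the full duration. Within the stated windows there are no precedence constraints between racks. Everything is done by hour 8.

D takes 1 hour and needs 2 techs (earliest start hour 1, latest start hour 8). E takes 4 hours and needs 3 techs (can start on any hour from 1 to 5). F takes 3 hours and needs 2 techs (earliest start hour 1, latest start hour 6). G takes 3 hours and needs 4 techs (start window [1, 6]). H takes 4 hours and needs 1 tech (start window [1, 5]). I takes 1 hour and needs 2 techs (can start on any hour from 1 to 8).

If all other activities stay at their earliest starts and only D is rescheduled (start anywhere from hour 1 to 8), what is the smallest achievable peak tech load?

12

D@1: h1:14  h2:10  h3:10  h4:4  h5:0  h6:0  h7:0  h8:0 → peak 14
D@2: h1:12  h2:12  h3:10  h4:4  h5:0  h6:0  h7:0  h8:0 → peak 12
D@3: h1:12  h2:10  h3:12  h4:4  h5:0  h6:0  h7:0  h8:0 → peak 12
D@4: h1:12  h2:10  h3:10  h4:6  h5:0  h6:0  h7:0  h8:0 → peak 12
D@5: h1:12  h2:10  h3:10  h4:4  h5:2  h6:0  h7:0  h8:0 → peak 12
D@6: h1:12  h2:10  h3:10  h4:4  h5:0  h6:2  h7:0  h8:0 → peak 12
D@7: h1:12  h2:10  h3:10  h4:4  h5:0  h6:0  h7:2  h8:0 → peak 12
D@8: h1:12  h2:10  h3:10  h4:4  h5:0  h6:0  h7:0  h8:2 → peak 12
Best is D@2, peak 12.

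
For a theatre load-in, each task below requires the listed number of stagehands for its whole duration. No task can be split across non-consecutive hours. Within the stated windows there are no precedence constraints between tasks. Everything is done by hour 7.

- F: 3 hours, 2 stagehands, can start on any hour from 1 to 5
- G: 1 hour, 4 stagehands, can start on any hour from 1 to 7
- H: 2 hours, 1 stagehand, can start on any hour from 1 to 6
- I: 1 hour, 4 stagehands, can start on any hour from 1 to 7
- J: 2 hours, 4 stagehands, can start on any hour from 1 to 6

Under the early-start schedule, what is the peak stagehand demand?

15

Early-start schedule: F@1, G@1, H@1, I@1, J@1.
Load per hour: hour 1: 15, hour 2: 7, hour 3: 2, hour 4: 0, hour 5: 0, hour 6: 0, hour 7: 0.
Peak is 15.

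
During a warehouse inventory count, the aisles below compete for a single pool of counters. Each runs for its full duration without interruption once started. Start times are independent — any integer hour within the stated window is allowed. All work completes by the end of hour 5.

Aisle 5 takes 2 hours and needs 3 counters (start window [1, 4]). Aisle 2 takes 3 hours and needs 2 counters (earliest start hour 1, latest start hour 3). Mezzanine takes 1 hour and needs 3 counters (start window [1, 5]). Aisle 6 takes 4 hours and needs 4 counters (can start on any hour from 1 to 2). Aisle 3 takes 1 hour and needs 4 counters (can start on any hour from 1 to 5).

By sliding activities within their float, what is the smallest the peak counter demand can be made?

Early-start (Aisle 5@1, Aisle 2@1, Mezzanine@1, Aisle 6@1, Aisle 3@1) gives peak 16: h1:16  h2:9  h3:6  h4:4  h5:0.
Shift Aisle 6→2, Aisle 3→4.
Schedule Aisle 5@1, Aisle 2@1, Mezzanine@1, Aisle 6@2, Aisle 3@4: h1:8  h2:9  h3:6  h4:8  h5:4 — peak 9.

9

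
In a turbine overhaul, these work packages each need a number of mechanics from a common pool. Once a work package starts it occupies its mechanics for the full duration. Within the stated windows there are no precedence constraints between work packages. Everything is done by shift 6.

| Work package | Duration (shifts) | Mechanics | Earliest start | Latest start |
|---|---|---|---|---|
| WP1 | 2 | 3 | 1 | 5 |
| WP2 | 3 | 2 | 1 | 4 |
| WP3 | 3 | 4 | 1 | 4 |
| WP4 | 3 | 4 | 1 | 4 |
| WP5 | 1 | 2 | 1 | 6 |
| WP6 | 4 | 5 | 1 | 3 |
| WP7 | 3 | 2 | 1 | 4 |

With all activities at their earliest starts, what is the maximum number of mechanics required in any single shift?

Early-start schedule: WP1@1, WP2@1, WP3@1, WP4@1, WP5@1, WP6@1, WP7@1.
Load per shift: shift 1: 22, shift 2: 20, shift 3: 17, shift 4: 5, shift 5: 0, shift 6: 0.
Peak is 22.

22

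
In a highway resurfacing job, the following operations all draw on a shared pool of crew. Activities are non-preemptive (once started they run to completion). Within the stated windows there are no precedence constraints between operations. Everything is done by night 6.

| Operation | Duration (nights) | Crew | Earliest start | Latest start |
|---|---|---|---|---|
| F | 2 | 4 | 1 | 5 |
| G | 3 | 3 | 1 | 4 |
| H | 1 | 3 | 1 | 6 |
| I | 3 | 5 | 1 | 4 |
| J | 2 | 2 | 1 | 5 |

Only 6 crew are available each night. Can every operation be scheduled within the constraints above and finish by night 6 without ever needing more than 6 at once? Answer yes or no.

Total crew member-nights = 39; over 6 nights the average is 39/6 > 6, so some night must exceed 6.

no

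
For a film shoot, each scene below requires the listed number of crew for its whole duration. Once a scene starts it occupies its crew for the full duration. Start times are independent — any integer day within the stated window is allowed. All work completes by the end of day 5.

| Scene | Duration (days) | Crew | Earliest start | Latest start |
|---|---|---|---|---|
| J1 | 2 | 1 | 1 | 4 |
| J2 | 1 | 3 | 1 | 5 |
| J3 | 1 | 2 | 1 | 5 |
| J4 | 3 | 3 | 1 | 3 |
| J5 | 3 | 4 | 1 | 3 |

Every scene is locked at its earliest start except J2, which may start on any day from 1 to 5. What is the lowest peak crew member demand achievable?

J2@1: d1:13  d2:8  d3:7  d4:0  d5:0 → peak 13
J2@2: d1:10  d2:11  d3:7  d4:0  d5:0 → peak 11
J2@3: d1:10  d2:8  d3:10  d4:0  d5:0 → peak 10
J2@4: d1:10  d2:8  d3:7  d4:3  d5:0 → peak 10
J2@5: d1:10  d2:8  d3:7  d4:0  d5:3 → peak 10
Best is J2@3, peak 10.

10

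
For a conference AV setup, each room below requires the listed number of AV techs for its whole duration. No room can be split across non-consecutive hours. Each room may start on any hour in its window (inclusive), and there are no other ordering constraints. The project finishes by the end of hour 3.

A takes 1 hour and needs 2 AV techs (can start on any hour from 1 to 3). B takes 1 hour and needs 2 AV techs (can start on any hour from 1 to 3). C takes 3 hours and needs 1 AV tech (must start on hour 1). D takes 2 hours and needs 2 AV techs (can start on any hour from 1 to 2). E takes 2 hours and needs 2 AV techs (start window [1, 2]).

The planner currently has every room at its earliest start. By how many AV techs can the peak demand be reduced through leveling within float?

Early-start peak: h1:9  h2:5  h3:1 ⇒ 9.
Leveled (A@1, B@1, C@1, D@2, E@2): h1:5  h2:5  h3:5 ⇒ 5.
Reduction 9 − 5 = 4.

4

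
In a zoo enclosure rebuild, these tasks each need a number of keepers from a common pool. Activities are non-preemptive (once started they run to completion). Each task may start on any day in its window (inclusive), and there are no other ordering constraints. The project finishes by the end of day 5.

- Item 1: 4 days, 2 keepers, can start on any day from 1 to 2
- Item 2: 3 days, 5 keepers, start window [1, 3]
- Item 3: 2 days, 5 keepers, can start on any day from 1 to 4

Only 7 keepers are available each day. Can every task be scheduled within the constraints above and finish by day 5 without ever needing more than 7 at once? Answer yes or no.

Schedule Item 1@1, Item 2@1, Item 3@4: d1:7  d2:7  d3:7  d4:7  d5:5 — peak 7 ≤ 7.

yes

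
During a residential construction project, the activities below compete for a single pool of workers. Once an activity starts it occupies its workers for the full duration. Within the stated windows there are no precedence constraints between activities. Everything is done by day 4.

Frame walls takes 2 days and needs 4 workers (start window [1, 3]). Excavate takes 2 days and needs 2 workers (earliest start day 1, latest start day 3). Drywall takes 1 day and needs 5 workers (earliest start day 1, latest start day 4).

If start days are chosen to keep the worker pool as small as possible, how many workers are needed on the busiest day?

Early-start (Frame walls@1, Excavate@1, Drywall@1) gives peak 11: d1:11  d2:6  d3:0  d4:0.
Shift Drywall→3.
Schedule Frame walls@1, Excavate@1, Drywall@3: d1:6  d2:6  d3:5  d4:0 — peak 6.

6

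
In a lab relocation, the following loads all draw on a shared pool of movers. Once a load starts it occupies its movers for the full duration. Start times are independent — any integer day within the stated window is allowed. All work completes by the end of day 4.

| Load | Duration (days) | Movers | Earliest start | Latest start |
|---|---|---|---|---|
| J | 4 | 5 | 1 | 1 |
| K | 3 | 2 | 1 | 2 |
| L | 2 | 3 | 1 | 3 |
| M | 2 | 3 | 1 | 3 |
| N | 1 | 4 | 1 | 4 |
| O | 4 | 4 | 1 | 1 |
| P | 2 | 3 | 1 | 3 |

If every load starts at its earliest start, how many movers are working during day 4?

9

At early start, day 4 has: J, O.
Demand: 5 + 4 = 9.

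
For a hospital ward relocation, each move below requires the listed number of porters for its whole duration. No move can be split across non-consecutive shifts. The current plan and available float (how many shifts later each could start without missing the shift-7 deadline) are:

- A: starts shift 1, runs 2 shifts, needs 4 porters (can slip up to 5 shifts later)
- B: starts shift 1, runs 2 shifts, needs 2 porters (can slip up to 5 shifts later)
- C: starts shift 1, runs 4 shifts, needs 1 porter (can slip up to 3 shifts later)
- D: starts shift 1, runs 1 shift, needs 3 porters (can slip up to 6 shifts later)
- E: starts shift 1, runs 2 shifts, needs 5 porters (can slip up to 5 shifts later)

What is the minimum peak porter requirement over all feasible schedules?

5

Early-start (A@1, B@1, C@1, D@1, E@1) gives peak 15: s1:15  s2:12  s3:1  s4:1  s5:0  s6:0  s7:0.
Shift B→3, D→5, E→6.
Schedule A@1, B@3, C@1, D@5, E@6: s1:5  s2:5  s3:3  s4:3  s5:3  s6:5  s7:5 — peak 5.
Total porter-shifts = 29 over 7 shifts ⇒ peak ≥ ⌈29/7⌉ = 5, so 5 is optimal.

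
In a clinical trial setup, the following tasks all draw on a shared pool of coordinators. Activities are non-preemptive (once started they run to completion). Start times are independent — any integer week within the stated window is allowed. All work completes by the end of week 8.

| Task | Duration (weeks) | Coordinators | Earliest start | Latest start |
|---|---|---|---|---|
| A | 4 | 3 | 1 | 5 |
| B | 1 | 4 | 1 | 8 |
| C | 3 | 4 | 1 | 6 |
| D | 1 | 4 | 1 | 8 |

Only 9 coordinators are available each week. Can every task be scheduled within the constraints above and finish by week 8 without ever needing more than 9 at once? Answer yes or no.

Schedule A@1, B@1, C@2, D@5: w1:7  w2:7  w3:7  w4:7  w5:4  w6:0  w7:0  w8:0 — peak 7 ≤ 9.

yes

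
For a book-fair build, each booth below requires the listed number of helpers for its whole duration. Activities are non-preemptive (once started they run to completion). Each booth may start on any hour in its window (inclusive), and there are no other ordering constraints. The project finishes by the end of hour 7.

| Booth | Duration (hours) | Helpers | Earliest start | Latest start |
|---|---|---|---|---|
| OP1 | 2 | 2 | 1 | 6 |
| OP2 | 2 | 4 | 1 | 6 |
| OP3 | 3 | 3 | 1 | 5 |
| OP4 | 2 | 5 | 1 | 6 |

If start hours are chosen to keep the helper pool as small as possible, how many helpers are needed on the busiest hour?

5

Early-start (OP1@1, OP2@1, OP3@1, OP4@1) gives peak 14: h1:14  h2:14  h3:3  h4:0  h5:0  h6:0  h7:0.
Shift OP2→4, OP4→6.
Schedule OP1@1, OP2@4, OP3@1, OP4@6: h1:5  h2:5  h3:3  h4:4  h5:4  h6:5  h7:5 — peak 5.
Total helper-hours = 31 over 7 hours ⇒ peak ≥ ⌈31/7⌉ = 5, so 5 is optimal.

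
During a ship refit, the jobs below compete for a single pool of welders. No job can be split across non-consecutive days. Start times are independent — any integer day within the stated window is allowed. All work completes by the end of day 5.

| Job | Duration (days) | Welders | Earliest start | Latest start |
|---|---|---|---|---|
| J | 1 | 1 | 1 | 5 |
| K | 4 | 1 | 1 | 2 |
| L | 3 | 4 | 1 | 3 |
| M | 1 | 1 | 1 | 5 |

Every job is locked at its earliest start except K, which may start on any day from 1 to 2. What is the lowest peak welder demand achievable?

6

K@1: d1:7  d2:5  d3:5  d4:1  d5:0 → peak 7
K@2: d1:6  d2:5  d3:5  d4:1  d5:1 → peak 6
Best is K@2, peak 6.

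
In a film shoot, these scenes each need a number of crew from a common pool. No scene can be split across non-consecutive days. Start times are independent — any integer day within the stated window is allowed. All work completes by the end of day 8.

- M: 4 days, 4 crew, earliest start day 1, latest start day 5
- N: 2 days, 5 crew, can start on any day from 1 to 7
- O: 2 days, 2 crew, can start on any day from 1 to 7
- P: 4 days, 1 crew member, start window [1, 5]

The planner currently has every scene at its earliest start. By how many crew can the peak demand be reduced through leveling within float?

Early-start peak: d1:12  d2:12  d3:5  d4:5  d5:0  d6:0  d7:0  d8:0 ⇒ 12.
Leveled (M@1, N@5, O@7, P@1): d1:5  d2:5  d3:5  d4:5  d5:5  d6:5  d7:2  d8:2 ⇒ 5.
Reduction 12 − 5 = 7.

7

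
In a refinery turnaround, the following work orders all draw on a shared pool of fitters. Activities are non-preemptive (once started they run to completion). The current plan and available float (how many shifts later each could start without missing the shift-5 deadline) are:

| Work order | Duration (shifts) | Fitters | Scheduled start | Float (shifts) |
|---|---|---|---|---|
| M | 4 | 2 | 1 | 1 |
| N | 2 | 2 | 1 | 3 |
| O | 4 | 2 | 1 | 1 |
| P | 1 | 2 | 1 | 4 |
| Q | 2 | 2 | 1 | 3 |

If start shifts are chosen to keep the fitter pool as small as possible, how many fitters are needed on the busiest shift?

Early-start (M@1, N@1, O@1, P@1, Q@1) gives peak 10: s1:10  s2:8  s3:4  s4:4  s5:0.
Shift P→3, Q→4.
Schedule M@1, N@1, O@1, P@3, Q@4: s1:6  s2:6  s3:6  s4:6  s5:2 — peak 6.
Total fitter-shifts = 26 over 5 shifts ⇒ peak ≥ ⌈26/5⌉ = 6, so 6 is optimal.

6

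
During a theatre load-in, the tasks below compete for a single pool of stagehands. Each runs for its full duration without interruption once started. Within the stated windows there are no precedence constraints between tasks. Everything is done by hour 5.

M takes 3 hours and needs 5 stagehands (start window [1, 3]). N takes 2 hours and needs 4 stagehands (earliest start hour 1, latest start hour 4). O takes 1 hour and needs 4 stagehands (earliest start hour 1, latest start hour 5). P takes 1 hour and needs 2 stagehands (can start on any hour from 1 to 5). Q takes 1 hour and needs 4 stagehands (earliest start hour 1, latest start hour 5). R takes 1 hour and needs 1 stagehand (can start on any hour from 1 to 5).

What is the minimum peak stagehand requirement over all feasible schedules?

Early-start (M@1, N@1, O@1, P@1, Q@1, R@1) gives peak 20: h1:20  h2:9  h3:5  h4:0  h5:0.
Shift N→4, O→4, Q→5.
Schedule M@1, N@4, O@4, P@1, Q@5, R@1: h1:8  h2:5  h3:5  h4:8  h5:8 — peak 8.

8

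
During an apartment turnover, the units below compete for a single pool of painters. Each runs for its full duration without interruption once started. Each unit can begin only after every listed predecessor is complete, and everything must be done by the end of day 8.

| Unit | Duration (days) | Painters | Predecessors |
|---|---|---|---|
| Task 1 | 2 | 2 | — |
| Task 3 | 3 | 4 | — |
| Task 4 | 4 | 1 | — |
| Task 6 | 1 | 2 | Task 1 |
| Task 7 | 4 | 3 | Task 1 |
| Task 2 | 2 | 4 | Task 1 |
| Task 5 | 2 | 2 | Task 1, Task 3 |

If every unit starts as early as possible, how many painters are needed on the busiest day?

14

Early-start schedule: Task 1@1, Task 3@1, Task 4@1, Task 6@3, Task 7@3, Task 2@3, Task 5@4.
Load per day: day 1: 7, day 2: 7, day 3: 14, day 4: 10, day 5: 5, day 6: 3, day 7: 0, day 8: 0.
Peak is 14.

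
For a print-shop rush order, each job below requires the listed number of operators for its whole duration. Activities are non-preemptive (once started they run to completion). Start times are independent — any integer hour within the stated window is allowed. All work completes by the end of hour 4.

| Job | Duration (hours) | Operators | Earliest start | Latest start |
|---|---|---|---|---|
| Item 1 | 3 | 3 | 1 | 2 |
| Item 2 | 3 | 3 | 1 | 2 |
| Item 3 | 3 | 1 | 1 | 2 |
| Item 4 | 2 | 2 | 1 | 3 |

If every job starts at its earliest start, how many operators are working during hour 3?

7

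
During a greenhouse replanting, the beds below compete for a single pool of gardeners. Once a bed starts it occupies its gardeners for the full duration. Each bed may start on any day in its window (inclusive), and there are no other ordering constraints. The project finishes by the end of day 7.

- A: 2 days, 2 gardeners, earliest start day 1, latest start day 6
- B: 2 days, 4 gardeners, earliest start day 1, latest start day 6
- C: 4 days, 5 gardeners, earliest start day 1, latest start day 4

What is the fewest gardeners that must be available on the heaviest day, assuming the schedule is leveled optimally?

6

Early-start (A@1, B@1, C@1) gives peak 11: d1:11  d2:11  d3:5  d4:5  d5:0  d6:0  d7:0.
Shift C→3.
Schedule A@1, B@1, C@3: d1:6  d2:6  d3:5  d4:5  d5:5  d6:5  d7:0 — peak 6.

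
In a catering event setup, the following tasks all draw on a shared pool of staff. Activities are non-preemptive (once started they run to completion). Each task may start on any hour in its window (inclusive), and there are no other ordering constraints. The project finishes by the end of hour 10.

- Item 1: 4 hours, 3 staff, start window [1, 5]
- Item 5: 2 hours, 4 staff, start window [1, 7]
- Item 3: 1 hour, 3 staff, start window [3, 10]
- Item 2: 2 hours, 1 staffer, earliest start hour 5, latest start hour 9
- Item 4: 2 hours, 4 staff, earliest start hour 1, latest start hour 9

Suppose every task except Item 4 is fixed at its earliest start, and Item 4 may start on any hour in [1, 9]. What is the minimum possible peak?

Item 4@1: h1:11  h2:11  h3:6  h4:3  h5:1  h6:1  h7:0  h8:0  h9:0  h10:0 → peak 11
Item 4@2: h1:7  h2:11  h3:10  h4:3  h5:1  h6:1  h7:0  h8:0  h9:0  h10:0 → peak 11
Item 4@3: h1:7  h2:7  h3:10  h4:7  h5:1  h6:1  h7:0  h8:0  h9:0  h10:0 → peak 10
Item 4@4: h1:7  h2:7  h3:6  h4:7  h5:5  h6:1  h7:0  h8:0  h9:0  h10:0 → peak 7
Item 4@5: h1:7  h2:7  h3:6  h4:3  h5:5  h6:5  h7:0  h8:0  h9:0  h10:0 → peak 7
Item 4@6: h1:7  h2:7  h3:6  h4:3  h5:1  h6:5  h7:4  h8:0  h9:0  h10:0 → peak 7
Item 4@7: h1:7  h2:7  h3:6  h4:3  h5:1  h6:1  h7:4  h8:4  h9:0  h10:0 → peak 7
Item 4@8: h1:7  h2:7  h3:6  h4:3  h5:1  h6:1  h7:0  h8:4  h9:4  h10:0 → peak 7
Item 4@9: h1:7  h2:7  h3:6  h4:3  h5:1  h6:1  h7:0  h8:0  h9:4  h10:4 → peak 7
Best is Item 4@4, peak 7.

7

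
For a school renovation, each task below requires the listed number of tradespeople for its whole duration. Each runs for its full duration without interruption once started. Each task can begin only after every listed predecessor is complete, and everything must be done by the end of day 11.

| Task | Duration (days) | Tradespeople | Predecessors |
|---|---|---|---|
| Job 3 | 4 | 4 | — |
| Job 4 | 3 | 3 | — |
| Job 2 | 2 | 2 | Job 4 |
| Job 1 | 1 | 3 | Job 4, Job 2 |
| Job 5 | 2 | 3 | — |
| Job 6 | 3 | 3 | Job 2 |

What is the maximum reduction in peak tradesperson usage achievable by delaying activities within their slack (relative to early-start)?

Early-start peak: d1:10  d2:10  d3:7  d4:6  d5:2  d6:6  d7:3  d8:3  d9:0  d10:0  d11:0 ⇒ 10.
Leveled (Job 3@4, Job 4@1, Job 2@4, Job 1@8, Job 5@1, Job 6@8): d1:6  d2:6  d3:3  d4:6  d5:6  d6:4  d7:4  d8:6  d9:3  d10:3  d11:0 ⇒ 6.
Reduction 10 − 6 = 4.

4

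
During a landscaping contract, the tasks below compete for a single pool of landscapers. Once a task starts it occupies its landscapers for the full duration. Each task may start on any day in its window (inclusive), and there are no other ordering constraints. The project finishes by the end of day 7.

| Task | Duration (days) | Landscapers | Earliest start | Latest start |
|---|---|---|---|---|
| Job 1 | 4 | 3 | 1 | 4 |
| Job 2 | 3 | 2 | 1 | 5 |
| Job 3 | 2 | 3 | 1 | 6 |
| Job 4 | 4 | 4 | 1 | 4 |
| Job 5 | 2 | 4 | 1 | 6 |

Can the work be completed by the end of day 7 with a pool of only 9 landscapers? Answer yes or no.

Schedule Job 1@1, Job 2@1, Job 3@1, Job 4@4, Job 5@5: d1:8  d2:8  d3:5  d4:7  d5:8  d6:8  d7:4 — peak 8 ≤ 9.

yes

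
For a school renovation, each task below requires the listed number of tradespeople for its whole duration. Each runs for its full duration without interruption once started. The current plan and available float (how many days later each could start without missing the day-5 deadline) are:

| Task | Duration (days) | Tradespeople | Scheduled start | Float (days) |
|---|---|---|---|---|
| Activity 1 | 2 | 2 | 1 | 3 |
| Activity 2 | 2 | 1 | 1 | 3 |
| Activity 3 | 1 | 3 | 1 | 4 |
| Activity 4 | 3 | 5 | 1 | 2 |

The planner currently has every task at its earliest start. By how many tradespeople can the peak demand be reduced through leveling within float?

5

Early-start peak: d1:11  d2:8  d3:5  d4:0  d5:0 ⇒ 11.
Leveled (Activity 1@1, Activity 2@1, Activity 3@1, Activity 4@3): d1:6  d2:3  d3:5  d4:5  d5:5 ⇒ 6.
Reduction 11 − 6 = 5.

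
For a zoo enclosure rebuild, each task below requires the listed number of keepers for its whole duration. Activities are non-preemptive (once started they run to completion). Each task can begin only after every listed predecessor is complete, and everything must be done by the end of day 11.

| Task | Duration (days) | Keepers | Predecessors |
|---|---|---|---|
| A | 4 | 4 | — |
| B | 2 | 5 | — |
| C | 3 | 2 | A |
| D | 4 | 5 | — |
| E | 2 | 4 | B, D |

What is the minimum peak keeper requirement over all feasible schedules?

9

Early-start (A@1, B@1, C@5, D@1, E@5) gives peak 14: d1:14  d2:14  d3:9  d4:9  d5:6  d6:6  d7:2  d8:0  d9:0  d10:0  d11:0.
Shift D→3, E→7.
Schedule A@1, B@1, C@5, D@3, E@7: d1:9  d2:9  d3:9  d4:9  d5:7  d6:7  d7:6  d8:4  d9:0  d10:0  d11:0 — peak 9.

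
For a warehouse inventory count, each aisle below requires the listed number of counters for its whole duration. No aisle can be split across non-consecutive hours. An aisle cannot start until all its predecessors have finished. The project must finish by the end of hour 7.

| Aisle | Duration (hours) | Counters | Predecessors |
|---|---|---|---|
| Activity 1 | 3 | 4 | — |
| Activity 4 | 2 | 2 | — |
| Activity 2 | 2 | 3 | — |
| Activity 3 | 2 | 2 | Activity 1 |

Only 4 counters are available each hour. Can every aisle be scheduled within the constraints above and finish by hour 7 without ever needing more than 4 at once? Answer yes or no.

Schedule Activity 1@1, Activity 4@4, Activity 2@6, Activity 3@4: h1:4  h2:4  h3:4  h4:4  h5:4  h6:3  h7:3 — peak 4 ≤ 4.

yes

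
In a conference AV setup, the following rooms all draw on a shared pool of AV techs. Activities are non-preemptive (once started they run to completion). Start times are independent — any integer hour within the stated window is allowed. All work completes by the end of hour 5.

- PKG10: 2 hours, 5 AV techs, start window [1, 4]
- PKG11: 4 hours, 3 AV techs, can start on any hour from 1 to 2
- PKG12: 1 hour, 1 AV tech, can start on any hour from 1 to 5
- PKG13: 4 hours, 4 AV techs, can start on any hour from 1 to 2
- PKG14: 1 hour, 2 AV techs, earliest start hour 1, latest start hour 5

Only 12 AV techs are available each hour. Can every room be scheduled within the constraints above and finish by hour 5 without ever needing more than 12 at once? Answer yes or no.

yes

Schedule PKG10@1, PKG11@1, PKG12@1, PKG13@2, PKG14@1: h1:11  h2:12  h3:7  h4:7  h5:4 — peak 12 ≤ 12.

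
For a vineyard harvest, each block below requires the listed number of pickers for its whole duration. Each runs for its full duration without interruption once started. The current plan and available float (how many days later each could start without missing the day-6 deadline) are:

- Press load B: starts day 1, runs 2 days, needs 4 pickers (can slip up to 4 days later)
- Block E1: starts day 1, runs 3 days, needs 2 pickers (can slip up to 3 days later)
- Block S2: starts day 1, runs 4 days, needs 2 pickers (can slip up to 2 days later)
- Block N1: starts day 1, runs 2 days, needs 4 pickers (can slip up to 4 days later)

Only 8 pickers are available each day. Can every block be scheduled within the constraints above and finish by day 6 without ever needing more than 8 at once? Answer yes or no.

yes

Schedule Press load B@1, Block E1@1, Block S2@3, Block N1@4: d1:6  d2:6  d3:4  d4:6  d5:6  d6:2 — peak 6 ≤ 8.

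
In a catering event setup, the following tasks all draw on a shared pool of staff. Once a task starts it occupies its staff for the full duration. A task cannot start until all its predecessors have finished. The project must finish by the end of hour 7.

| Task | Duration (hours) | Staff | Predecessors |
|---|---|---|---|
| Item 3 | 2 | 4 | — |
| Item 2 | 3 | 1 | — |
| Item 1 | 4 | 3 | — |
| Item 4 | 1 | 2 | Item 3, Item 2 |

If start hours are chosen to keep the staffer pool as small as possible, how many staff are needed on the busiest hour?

4

Early-start (Item 3@1, Item 2@1, Item 1@1, Item 4@4) gives peak 8: h1:8  h2:8  h3:4  h4:5  h5:0  h6:0  h7:0.
Shift Item 2→3, Item 1→3, Item 4→7.
Schedule Item 3@1, Item 2@3, Item 1@3, Item 4@7: h1:4  h2:4  h3:4  h4:4  h5:4  h6:3  h7:2 — peak 4.
Total staffer-hours = 25 over 7 hours ⇒ peak ≥ ⌈25/7⌉ = 4, so 4 is optimal.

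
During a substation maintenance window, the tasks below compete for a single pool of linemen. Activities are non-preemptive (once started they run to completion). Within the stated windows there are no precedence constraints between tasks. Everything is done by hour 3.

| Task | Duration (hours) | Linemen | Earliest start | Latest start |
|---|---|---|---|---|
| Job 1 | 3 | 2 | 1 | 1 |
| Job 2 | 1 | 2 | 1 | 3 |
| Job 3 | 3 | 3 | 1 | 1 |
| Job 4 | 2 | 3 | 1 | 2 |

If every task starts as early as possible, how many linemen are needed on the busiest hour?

Early-start schedule: Job 1@1, Job 2@1, Job 3@1, Job 4@1.
Load per hour: hour 1: 10, hour 2: 8, hour 3: 5.
Peak is 10.

10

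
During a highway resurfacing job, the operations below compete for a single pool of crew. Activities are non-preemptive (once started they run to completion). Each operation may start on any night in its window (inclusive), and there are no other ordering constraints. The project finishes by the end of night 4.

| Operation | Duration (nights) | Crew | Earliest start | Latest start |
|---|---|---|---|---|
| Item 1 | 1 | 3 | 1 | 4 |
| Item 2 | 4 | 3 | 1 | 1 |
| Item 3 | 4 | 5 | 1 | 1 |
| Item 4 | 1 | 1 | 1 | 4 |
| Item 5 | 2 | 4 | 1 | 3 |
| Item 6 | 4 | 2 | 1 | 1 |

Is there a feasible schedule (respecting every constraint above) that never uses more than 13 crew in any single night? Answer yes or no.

The minimum achievable peak is 14; 13 < 14, so no feasible schedule stays within the cap.

no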